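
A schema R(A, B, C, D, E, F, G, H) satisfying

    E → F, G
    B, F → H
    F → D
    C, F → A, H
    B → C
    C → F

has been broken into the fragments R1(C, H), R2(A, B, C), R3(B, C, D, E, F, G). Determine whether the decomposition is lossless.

Yes

Chase test. Columns are A, B, C, D, E, F, G, H; row i has aⱼ where attribute j ∈ Ri, else bᵢⱼ.
Initial tableau (one row per fragment):
  row 1: b11 b12 a3 b14 b15 b16 b17 a8
  row 2: a1 a2 a3 b24 b25 b26 b27 b28
  row 3: b31 a2 a3 a4 a5 a6 a7 b38
Rows 1 and 2 agree on C; apply C→F and equate their F entries.
Rows 1 and 3 agree on C; apply C→F and equate their F entries.
Rows 2 and 3 agree on B, F; apply B, F→H and equate their H entries.
Rows 1 and 2 agree on F; apply F→D and equate their D entries.
Rows 1 and 3 agree on F; apply F→D and equate their D entries.
Rows 1 and 2 agree on C, F; apply C, F→A, H and equate their A, H entries.
Rows 1 and 3 agree on C, F; apply C, F→A, H and equate their A, H entries.
Row 3 is now all distinguished symbols — the join is lossless.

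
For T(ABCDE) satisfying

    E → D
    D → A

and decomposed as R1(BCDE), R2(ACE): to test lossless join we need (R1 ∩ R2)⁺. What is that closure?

R1 ∩ R2 = {CE}.
E → D applies, adding D
D → A applies, adding A
Closure: {ACDE}.

ACDE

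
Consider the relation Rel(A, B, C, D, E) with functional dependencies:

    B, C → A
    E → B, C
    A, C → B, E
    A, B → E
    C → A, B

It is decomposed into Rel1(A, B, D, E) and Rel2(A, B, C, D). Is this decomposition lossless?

Common attributes: Rel1 ∩ Rel2 = {A, B, D}.
Closure of {A, B, D}: A, B → E applies, adding E; E → B, C applies, adding C. So (A, B, D)⁺ = {A, B, C, D, E}.
This closure contains every attribute of Rel1, so Rel1 ∩ Rel2 → Rel1. The join is lossless.

Yes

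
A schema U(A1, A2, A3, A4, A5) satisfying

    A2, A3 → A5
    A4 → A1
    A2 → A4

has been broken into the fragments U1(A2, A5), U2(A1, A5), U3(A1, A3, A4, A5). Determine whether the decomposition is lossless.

Chase test. Columns are A1, A2, A3, A4, A5; row i has aⱼ where attribute j ∈ Ui, else bᵢⱼ.
Initial tableau (one row per fragment):
  row 1: b11 a2 b13 b14 a5
  row 2: a1 b22 b23 b24 a5
  row 3: a1 b32 a3 a4 a5
No row becomes fully distinguished — the join is lossy.

No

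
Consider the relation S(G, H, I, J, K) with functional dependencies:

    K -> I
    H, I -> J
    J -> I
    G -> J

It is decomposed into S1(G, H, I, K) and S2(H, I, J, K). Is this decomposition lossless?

Yes

Common attributes: S1 ∩ S2 = {H, I, K}.
Closure of {H, I, K}: H, I → J applies, adding J. So (H, I, K)⁺ = {H, I, J, K}.
This closure contains every attribute of S2, so S1 ∩ S2 → S2. The join is lossless.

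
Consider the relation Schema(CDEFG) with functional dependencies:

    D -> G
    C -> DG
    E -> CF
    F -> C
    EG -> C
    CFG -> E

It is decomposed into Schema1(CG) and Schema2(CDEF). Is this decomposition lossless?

Common attributes: Schema1 ∩ Schema2 = {C}.
Closure of {C}: C → DG applies, adding DG. So (C)⁺ = {CDG}.
This closure contains every attribute of Schema1, so Schema1 ∩ Schema2 → Schema1. The join is lossless.

Yes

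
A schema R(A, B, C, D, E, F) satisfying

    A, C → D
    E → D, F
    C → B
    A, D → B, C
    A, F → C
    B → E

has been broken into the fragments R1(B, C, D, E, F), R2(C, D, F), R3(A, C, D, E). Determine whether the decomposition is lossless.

Chase test. Columns are A, B, C, D, E, F; row i has aⱼ where attribute j ∈ Ri, else bᵢⱼ.
Initial tableau (one row per fragment):
  row 1: b11 a2 a3 a4 a5 a6
  row 2: b21 b22 a3 a4 b25 a6
  row 3: a1 b32 a3 a4 a5 b36
Rows 1 and 3 agree on E; apply E→D, F and equate their D, F entries.
Rows 1 and 2 agree on C; apply C→B and equate their B entries.
Rows 1 and 3 agree on C; apply C→B and equate their B entries.
Rows 1 and 2 agree on B; apply B→E and equate their E entries.
Row 3 is now all distinguished symbols — the join is lossless.

Yes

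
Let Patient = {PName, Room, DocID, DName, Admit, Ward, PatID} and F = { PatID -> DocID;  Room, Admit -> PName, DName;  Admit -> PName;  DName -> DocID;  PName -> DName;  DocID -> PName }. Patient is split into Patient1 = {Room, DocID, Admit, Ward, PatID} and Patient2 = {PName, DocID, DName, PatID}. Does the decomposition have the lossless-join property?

Common attributes: Patient1 ∩ Patient2 = {DocID, PatID}.
Closure of {DocID, PatID}: DocID → PName applies, adding PName; PName → DName applies, adding DName. So (DocID, PatID)⁺ = {PName, DocID, DName, PatID}.
This closure contains every attribute of Patient2, so Patient1 ∩ Patient2 → Patient2. The join is lossless.

Yes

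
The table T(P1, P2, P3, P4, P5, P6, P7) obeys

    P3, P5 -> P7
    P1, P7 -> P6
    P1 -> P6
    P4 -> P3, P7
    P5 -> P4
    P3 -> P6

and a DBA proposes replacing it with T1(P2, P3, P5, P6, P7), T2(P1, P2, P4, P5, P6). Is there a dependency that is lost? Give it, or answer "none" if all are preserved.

P4 -> P3, P7

Check P4 → P3, P7: no single fragment contains all of {P3, P4, P7}, and the restricted closure of {P4} across the fragments never reaches {P3, P7}.
P3, P5 → P7 is preserved.
P1, P7 → P6 is preserved.
P1 → P6 is preserved.
P5 → P4 is preserved.
P3 → P6 is preserved.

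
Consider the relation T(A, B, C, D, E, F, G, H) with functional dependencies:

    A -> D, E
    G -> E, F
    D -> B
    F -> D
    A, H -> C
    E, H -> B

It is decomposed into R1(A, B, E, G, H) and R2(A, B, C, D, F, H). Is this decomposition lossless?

Common attributes: R1 ∩ R2 = {A, B, H}.
Closure of {A, B, H}: A → D, E applies, adding D, E; A, H → C applies, adding C. So (A, B, H)⁺ = {A, B, C, D, E, H}.
The closure contains neither all of R1 = {A, B, E, G, H} nor all of R2 = {A, B, C, D, F, H}, so the common attributes are not a superkey of either fragment. The join is lossy.

No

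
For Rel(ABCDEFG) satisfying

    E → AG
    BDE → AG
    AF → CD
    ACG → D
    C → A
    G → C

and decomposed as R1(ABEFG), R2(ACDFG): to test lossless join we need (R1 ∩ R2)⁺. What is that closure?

ACDFG

R1 ∩ R2 = {AFG}.
AF → CD applies, adding CD
Closure: {ACDFG}.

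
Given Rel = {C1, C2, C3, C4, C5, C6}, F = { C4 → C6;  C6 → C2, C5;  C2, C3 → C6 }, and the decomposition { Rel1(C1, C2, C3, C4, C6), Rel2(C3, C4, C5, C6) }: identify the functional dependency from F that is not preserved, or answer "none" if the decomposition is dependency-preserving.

none

C4 → C6 lies within Rel1.
C6 → C2, C5: restricted closure across fragments reaches C2, C5.
C2, C3 → C6 lies within Rel1.
Every dependency is enforceable on the fragments, so the decomposition is dependency-preserving.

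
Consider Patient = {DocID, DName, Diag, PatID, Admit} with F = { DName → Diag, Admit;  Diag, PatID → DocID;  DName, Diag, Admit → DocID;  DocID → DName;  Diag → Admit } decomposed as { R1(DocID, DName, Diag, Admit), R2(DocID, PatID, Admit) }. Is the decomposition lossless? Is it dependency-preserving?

Lossless test: (DocID, Admit)⁺ = {DocID, DName, Diag, Admit}, which contains all of one fragment — lossless.
Dependency preservation: the restricted closure of {Diag, PatID} across the fragments never reaches {DocID}, so Diag, PatID → DocID cannot be enforced without a join — not preserved.

lossless but not dependency-preserving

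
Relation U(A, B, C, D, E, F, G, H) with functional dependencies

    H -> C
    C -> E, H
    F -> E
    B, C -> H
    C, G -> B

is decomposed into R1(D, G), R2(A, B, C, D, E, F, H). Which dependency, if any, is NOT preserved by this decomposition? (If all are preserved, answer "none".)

Check C, G → B: no single fragment contains all of {B, C, G}, and the restricted closure of {C, G} across the fragments never reaches {B}.
H → C is preserved.
C → E, H is preserved.
F → E is preserved.
B, C → H is preserved.

C, G -> B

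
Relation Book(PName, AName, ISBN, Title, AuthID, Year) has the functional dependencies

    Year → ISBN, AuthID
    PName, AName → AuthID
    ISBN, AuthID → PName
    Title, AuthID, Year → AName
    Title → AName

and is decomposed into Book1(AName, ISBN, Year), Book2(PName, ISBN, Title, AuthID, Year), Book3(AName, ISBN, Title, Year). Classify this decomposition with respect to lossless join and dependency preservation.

Lossless test (chase): Rows 1 and 2 agree on Year; apply Year→ISBN, AuthID and equate their ISBN, AuthID entries. Rows 1 and 3 agree on Year; apply Year→ISBN, AuthID and equate their ISBN, AuthID entries. Rows 1 and 2 agree on ISBN, AuthID; apply ISBN, AuthID→PName and equate their PName entries. Rows 1 and 3 agree on ISBN, AuthID; apply ISBN, AuthID→PName and equate their PName entries. Rows 2 and 3 agree on Title, AuthID, Year; apply Title, AuthID, Year→AName and equate their AName entries. Row 2 is now all distinguished symbols — the join is lossless.
Dependency preservation: the restricted closure of {PName, AName} across the fragments never reaches {AuthID}, so PName, AName → AuthID cannot be enforced without a join — not preserved.

lossless but not dependency-preserving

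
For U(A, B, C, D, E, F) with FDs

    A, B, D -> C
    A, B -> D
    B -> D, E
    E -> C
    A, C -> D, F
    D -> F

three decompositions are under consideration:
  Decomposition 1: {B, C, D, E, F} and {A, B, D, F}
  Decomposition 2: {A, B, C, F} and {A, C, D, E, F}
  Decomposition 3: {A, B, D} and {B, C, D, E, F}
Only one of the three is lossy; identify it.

Decomposition 2

Decomposition 1: common = {B, D, F}, closure = {B, C, D, E, F} → lossless.
Decomposition 2: common = {A, C, F}, closure = {A, C, D, F} → lossy.
Decomposition 3: common = {B, D}, closure = {B, C, D, E, F} → lossless.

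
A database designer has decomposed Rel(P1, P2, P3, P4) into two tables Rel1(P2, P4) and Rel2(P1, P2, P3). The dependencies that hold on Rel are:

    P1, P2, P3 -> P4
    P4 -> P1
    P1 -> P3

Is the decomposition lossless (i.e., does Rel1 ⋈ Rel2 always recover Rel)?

Common attributes: Rel1 ∩ Rel2 = {P2}.
No dependency enlarges {P2}, so (P2)⁺ = {P2}.
The closure contains neither all of Rel1 = {P2, P4} nor all of Rel2 = {P1, P2, P3}, so the common attributes are not a superkey of either fragment. The join is lossy.

No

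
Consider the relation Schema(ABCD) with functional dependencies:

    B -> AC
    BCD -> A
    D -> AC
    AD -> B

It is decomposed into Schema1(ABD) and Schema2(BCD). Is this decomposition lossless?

Yes

Common attributes: Schema1 ∩ Schema2 = {BD}.
Closure of {BD}: B → AC applies, adding AC. So (BD)⁺ = {ABCD}.
This closure contains every attribute of Schema1, so Schema1 ∩ Schema2 → Schema1. The join is lossless.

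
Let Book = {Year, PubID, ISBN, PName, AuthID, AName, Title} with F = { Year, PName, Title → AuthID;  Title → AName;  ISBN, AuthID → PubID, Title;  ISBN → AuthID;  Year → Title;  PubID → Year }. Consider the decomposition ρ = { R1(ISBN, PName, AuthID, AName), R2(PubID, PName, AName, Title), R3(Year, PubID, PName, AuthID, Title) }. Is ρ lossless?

No

Chase test. Columns are Year, PubID, ISBN, PName, AuthID, AName, Title; row i has aⱼ where attribute j ∈ Ri, else bᵢⱼ.
Initial tableau (one row per fragment):
  row 1: b11 b12 a3 a4 a5 a6 b17
  row 2: b21 a2 b23 a4 b25 a6 a7
  row 3: a1 a2 b33 a4 a5 b36 a7
Rows 2 and 3 agree on Title; apply Title→AName and equate their AName entries.
Rows 2 and 3 agree on PubID; apply PubID→Year and equate their Year entries.
Rows 2 and 3 agree on Year, PName, Title; apply Year, PName, Title→AuthID and equate their AuthID entries.
No row becomes fully distinguished — the join is lossy.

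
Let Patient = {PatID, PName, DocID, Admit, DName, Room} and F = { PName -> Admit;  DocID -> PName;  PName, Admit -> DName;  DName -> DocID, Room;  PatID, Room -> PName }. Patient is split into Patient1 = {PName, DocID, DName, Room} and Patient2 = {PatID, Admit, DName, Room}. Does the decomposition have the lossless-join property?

Common attributes: Patient1 ∩ Patient2 = {DName, Room}.
Closure of {DName, Room}: DName → DocID, Room applies, adding DocID; DocID → PName applies, adding PName; PName → Admit applies, adding Admit. So (DName, Room)⁺ = {PName, DocID, Admit, DName, Room}.
This closure contains every attribute of Patient1, so Patient1 ∩ Patient2 → Patient1. The join is lossless.

Yes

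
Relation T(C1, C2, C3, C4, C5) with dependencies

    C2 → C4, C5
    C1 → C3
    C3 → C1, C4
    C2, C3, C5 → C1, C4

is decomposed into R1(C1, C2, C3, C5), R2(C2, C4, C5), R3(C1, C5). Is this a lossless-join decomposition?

Yes

Chase test. Columns are C1, C2, C3, C4, C5; row i has aⱼ where attribute j ∈ Ri, else bᵢⱼ.
Initial tableau (one row per fragment):
  row 1: a1 a2 a3 b14 a5
  row 2: b21 a2 b23 a4 a5
  row 3: a1 b32 b33 b34 a5
Rows 1 and 2 agree on C2; apply C2→C4, C5 and equate their C4, C5 entries.
Rows 1 and 3 agree on C1; apply C1→C3 and equate their C3 entries.
Rows 1 and 3 agree on C3; apply C3→C1, C4 and equate their C1, C4 entries.
Row 1 is now all distinguished symbols — the join is lossless.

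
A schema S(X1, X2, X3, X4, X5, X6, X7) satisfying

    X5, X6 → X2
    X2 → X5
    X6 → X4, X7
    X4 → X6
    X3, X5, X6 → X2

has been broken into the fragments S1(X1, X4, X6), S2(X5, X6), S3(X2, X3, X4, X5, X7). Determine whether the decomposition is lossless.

Chase test. Columns are X1, X2, X3, X4, X5, X6, X7; row i has aⱼ where attribute j ∈ Si, else bᵢⱼ.
Initial tableau (one row per fragment):
  row 1: a1 b12 b13 a4 b15 a6 b17
  row 2: b21 b22 b23 b24 a5 a6 b27
  row 3: b31 a2 a3 a4 a5 b36 a7
Rows 1 and 2 agree on X6; apply X6→X4, X7 and equate their X4, X7 entries.
Rows 1 and 3 agree on X4; apply X4→X6 and equate their X6 entries.
Rows 2 and 3 agree on X5, X6; apply X5, X6→X2 and equate their X2 entries.
Rows 1 and 3 agree on X6; apply X6→X4, X7 and equate their X4, X7 entries.
No row becomes fully distinguished — the join is lossy.

No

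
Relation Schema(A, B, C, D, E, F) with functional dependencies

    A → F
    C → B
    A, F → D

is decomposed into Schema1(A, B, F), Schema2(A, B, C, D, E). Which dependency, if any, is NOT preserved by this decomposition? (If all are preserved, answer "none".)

A → F lies within Schema1.
C → B lies within Schema2.
A, F → D: restricted closure across fragments reaches D.
Every dependency is enforceable on the fragments, so the decomposition is dependency-preserving.

none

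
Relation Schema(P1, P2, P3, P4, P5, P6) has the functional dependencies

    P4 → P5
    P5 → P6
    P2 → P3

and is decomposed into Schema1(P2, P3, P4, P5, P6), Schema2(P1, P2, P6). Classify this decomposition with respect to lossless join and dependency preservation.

Lossless test: (P2, P6)⁺ = {P2, P3, P6}, which is a superkey of neither fragment — lossy.
Dependency preservation: every FD's attributes lie within a single fragment, so each can be enforced locally — preserved.

lossy but dependency-preserving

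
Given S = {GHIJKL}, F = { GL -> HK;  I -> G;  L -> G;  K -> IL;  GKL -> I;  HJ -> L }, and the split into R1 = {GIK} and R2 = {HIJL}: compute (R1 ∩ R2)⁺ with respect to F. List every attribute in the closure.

R1 ∩ R2 = {I}.
I → G applies, adding G
Closure: {GI}.

GI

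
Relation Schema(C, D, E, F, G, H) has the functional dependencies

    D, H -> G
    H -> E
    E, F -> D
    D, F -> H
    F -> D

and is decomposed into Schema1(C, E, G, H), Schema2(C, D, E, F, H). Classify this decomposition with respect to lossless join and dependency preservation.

Lossless test: (C, E, H)⁺ = {C, E, H}, which is a superkey of neither fragment — lossy.
Dependency preservation: the restricted closure of {D, H} across the fragments never reaches {G}, so D, H → G cannot be enforced without a join — not preserved.

lossy and not dependency-preserving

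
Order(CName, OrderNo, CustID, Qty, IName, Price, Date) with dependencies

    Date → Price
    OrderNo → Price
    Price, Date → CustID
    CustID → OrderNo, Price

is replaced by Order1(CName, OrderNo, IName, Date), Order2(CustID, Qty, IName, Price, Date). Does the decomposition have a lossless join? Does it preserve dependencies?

lossy and not dependency-preserving

Lossless test: (IName, Date)⁺ = {OrderNo, CustID, IName, Price, Date}, which is a superkey of neither fragment — lossy.
Dependency preservation: the restricted closure of {OrderNo} across the fragments never reaches {Price}, so OrderNo → Price cannot be enforced without a join — not preserved.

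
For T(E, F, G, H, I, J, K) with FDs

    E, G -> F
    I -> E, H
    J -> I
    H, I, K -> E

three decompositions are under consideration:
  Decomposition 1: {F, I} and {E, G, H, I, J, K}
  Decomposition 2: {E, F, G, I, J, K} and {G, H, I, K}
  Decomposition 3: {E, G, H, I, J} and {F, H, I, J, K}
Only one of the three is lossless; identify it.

Decomposition 1: common = {I}, closure = {E, H, I} → lossy.
Decomposition 2: common = {G, I, K}, closure = {E, F, G, H, I, K} → lossless.
Decomposition 3: common = {H, I, J}, closure = {E, H, I, J} → lossy.

Decomposition 2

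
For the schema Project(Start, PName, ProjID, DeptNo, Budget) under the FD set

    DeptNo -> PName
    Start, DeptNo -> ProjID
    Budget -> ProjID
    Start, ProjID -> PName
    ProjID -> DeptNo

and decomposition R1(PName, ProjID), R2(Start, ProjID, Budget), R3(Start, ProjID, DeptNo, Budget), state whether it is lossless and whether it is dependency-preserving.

Lossless test (chase): Rows 2 and 3 agree on Start, ProjID; apply Start, ProjID→PName and equate their PName entries. Rows 1 and 2 agree on ProjID; apply ProjID→DeptNo and equate their DeptNo entries. Rows 1 and 3 agree on ProjID; apply ProjID→DeptNo and equate their DeptNo entries. Rows 1 and 2 agree on DeptNo; apply DeptNo→PName and equate their PName entries. Row 2 is now all distinguished symbols — the join is lossless.
Dependency preservation: the restricted closure of {DeptNo} across the fragments never reaches {PName}, so DeptNo → PName cannot be enforced without a join — not preserved.

lossless but not dependency-preserving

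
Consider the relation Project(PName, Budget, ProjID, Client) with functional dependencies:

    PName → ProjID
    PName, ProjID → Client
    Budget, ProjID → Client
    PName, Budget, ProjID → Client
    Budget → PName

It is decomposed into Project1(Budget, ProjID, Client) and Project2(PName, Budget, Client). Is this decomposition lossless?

Common attributes: Project1 ∩ Project2 = {Budget, Client}.
Closure of {Budget, Client}: Budget → PName applies, adding PName; PName → ProjID applies, adding ProjID. So (Budget, Client)⁺ = {PName, Budget, ProjID, Client}.
This closure contains every attribute of Project1, so Project1 ∩ Project2 → Project1. The join is lossless.

Yes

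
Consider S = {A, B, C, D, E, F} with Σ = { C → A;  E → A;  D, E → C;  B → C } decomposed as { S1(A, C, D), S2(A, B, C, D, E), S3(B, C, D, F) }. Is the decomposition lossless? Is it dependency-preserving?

Lossless test (chase): Rows 1 and 3 agree on C; apply C→A and equate their A entries. No row becomes fully distinguished — the join is lossy.
Dependency preservation: every FD's attributes lie within a single fragment, so each can be enforced locally — preserved.

lossy but dependency-preserving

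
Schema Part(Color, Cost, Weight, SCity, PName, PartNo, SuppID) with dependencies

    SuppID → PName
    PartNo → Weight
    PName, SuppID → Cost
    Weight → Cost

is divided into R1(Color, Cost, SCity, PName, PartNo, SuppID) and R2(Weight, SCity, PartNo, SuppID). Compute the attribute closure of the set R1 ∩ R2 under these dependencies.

R1 ∩ R2 = {SCity, PartNo, SuppID}.
SuppID → PName applies, adding PName
PartNo → Weight applies, adding Weight
PName, SuppID → Cost applies, adding Cost
Closure: {Cost, Weight, SCity, PName, PartNo, SuppID}.

Cost, Weight, SCity, PName, PartNo, SuppID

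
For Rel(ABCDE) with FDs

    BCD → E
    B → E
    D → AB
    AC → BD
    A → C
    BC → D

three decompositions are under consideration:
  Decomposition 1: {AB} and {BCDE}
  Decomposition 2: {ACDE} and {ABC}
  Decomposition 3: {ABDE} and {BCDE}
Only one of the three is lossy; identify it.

Decomposition 1: common = {B}, closure = {BE} → lossy.
Decomposition 2: common = {AC}, closure = {ABCDE} → lossless.
Decomposition 3: common = {BDE}, closure = {ABCDE} → lossless.

Decomposition 1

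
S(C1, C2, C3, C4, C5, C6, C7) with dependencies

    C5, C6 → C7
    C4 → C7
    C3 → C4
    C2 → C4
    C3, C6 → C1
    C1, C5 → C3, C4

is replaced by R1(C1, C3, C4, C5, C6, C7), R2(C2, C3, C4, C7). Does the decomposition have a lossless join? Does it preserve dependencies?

lossy but dependency-preserving

Lossless test: (C3, C4, C7)⁺ = {C3, C4, C7}, which is a superkey of neither fragment — lossy.
Dependency preservation: every FD's attributes lie within a single fragment, so each can be enforced locally — preserved.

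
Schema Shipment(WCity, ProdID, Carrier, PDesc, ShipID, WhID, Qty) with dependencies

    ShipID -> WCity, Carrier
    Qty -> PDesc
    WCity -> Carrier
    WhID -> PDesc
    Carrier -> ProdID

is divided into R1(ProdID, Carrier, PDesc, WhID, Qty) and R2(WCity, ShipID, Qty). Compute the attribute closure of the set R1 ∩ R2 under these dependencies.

R1 ∩ R2 = {Qty}.
Qty → PDesc applies, adding PDesc
Closure: {PDesc, Qty}.

PDesc, Qty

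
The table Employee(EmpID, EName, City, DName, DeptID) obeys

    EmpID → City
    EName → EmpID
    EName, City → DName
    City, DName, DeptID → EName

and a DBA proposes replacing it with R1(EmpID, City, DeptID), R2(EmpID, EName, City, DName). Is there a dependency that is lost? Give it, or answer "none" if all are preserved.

Check City, DName, DeptID → EName: no single fragment contains all of {EName, City, DName, DeptID}, and the restricted closure of {City, DName, DeptID} across the fragments never reaches {EName}.
EmpID → City is preserved.
EName → EmpID is preserved.
EName, City → DName is preserved.

City, DName, DeptID → EName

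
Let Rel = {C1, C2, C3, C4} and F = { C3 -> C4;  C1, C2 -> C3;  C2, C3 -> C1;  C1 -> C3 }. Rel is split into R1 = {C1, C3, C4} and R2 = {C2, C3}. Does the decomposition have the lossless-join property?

No

Common attributes: R1 ∩ R2 = {C3}.
Closure of {C3}: C3 → C4 applies, adding C4. So (C3)⁺ = {C3, C4}.
The closure contains neither all of R1 = {C1, C3, C4} nor all of R2 = {C2, C3}, so the common attributes are not a superkey of either fragment. The join is lossy.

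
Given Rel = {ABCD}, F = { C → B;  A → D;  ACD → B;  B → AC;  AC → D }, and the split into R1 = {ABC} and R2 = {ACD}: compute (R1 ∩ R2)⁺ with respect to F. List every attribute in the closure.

R1 ∩ R2 = {AC}.
C → B applies, adding B
A → D applies, adding D
Closure: {ABCD}.

ABCD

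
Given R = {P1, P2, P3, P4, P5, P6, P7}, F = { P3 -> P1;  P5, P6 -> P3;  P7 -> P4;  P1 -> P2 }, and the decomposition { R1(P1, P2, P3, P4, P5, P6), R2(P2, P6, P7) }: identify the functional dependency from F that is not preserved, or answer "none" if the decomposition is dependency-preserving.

Check P7 → P4: no single fragment contains all of {P4, P7}, and the restricted closure of {P7} across the fragments never reaches {P4}.
P3 → P1 is preserved.
P5, P6 → P3 is preserved.
P1 → P2 is preserved.

P7 -> P4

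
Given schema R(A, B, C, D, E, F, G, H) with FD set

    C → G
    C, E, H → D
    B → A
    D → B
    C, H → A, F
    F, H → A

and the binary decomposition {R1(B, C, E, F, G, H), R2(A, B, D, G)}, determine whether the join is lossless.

No

Common attributes: R1 ∩ R2 = {B, G}.
Closure of {B, G}: B → A applies, adding A. So (B, G)⁺ = {A, B, G}.
The closure contains neither all of R1 = {B, C, E, F, G, H} nor all of R2 = {A, B, D, G}, so the common attributes are not a superkey of either fragment. The join is lossy.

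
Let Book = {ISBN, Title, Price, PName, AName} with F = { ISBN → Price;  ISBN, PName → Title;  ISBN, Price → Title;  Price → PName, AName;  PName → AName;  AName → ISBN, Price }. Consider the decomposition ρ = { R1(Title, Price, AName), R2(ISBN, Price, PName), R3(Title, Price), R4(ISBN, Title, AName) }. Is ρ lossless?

Chase test. Columns are ISBN, Title, Price, PName, AName; row i has aⱼ where attribute j ∈ Ri, else bᵢⱼ.
Initial tableau (one row per fragment):
  row 1: b11 a2 a3 b14 a5
  row 2: a1 b22 a3 a4 b25
  row 3: b31 a2 a3 b34 b35
  row 4: a1 a2 b43 b44 a5
Rows 2 and 4 agree on ISBN; apply ISBN→Price and equate their Price entries.
Rows 2 and 4 agree on ISBN, Price; apply ISBN, Price→Title and equate their Title entries.
Rows 1 and 2 agree on Price; apply Price→PName, AName and equate their PName, AName entries.
Rows 1 and 3 agree on Price; apply Price→PName, AName and equate their PName, AName entries.
Rows 1 and 4 agree on Price; apply Price→PName, AName and equate their PName, AName entries.
Rows 1 and 2 agree on AName; apply AName→ISBN, Price and equate their ISBN, Price entries.
Rows 1 and 3 agree on AName; apply AName→ISBN, Price and equate their ISBN, Price entries.
Row 1 is now all distinguished symbols — the join is lossless.

Yes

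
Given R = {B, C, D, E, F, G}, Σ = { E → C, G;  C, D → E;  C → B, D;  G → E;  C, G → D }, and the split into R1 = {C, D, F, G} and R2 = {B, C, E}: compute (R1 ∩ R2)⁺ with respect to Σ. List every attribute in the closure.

R1 ∩ R2 = {C}.
C → B, D applies, adding B, D
C, D → E applies, adding E
E → C, G applies, adding G
Closure: {B, C, D, E, G}.

B, C, D, E, G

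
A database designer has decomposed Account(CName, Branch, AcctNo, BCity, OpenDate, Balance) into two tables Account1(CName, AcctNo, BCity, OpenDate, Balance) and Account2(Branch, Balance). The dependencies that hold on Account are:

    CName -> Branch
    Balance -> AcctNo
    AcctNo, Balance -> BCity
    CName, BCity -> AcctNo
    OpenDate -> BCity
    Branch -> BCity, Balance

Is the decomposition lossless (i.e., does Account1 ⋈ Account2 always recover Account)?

No

Common attributes: Account1 ∩ Account2 = {Balance}.
Closure of {Balance}: Balance → AcctNo applies, adding AcctNo; AcctNo, Balance → BCity applies, adding BCity. So (Balance)⁺ = {AcctNo, BCity, Balance}.
The closure contains neither all of Account1 = {CName, AcctNo, BCity, OpenDate, Balance} nor all of Account2 = {Branch, Balance}, so the common attributes are not a superkey of either fragment. The join is lossy.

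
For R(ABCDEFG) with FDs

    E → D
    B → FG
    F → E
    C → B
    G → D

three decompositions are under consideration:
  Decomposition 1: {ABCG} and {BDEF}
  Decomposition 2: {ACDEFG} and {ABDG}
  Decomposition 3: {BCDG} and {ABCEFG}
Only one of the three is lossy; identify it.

Decomposition 1: common = {B}, closure = {BDEFG} → lossless.
Decomposition 2: common = {ADG}, closure = {ADG} → lossy.
Decomposition 3: common = {BCG}, closure = {BCDEFG} → lossless.

Decomposition 2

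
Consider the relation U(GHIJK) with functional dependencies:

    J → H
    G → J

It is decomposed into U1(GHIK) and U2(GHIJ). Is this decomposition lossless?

Common attributes: U1 ∩ U2 = {GHI}.
Closure of {GHI}: G → J applies, adding J. So (GHI)⁺ = {GHIJ}.
This closure contains every attribute of U2, so U1 ∩ U2 → U2. The join is lossless.

Yes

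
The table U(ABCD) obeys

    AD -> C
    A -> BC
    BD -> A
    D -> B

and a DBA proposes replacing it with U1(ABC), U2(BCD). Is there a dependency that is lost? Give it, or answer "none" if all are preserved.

BD -> A

Check BD → A: no single fragment contains all of {ABD}, and the restricted closure of {BD} across the fragments never reaches {A}.
AD → C is preserved.
A → BC is preserved.
D → B is preserved.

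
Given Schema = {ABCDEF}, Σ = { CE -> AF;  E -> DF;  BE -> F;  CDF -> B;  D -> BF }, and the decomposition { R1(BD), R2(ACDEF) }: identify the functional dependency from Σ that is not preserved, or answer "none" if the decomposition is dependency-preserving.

CE → AF lies within R2.
E → DF lies within R2.
BE → F: restricted closure across fragments reaches F.
CDF → B: restricted closure across fragments reaches B.
D → BF: restricted closure across fragments reaches BF.
Every dependency is enforceable on the fragments, so the decomposition is dependency-preserving.

none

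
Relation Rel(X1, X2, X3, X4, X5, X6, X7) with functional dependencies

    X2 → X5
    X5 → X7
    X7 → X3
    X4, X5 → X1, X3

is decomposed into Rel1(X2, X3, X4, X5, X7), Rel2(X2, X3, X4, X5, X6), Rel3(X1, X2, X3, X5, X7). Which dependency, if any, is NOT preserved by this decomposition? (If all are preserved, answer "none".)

X4, X5 → X1, X3

Check X4, X5 → X1, X3: no single fragment contains all of {X1, X3, X4, X5}, and the restricted closure of {X4, X5} across the fragments never reaches {X1, X3}.
X2 → X5 is preserved.
X5 → X7 is preserved.
X7 → X3 is preserved.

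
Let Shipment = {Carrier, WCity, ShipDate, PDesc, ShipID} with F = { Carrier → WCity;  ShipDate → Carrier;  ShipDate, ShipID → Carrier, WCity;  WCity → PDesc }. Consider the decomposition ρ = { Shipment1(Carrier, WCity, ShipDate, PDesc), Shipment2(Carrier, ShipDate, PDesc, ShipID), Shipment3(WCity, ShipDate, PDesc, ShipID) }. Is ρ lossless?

Chase test. Columns are Carrier, WCity, ShipDate, PDesc, ShipID; row i has aⱼ where attribute j ∈ Shipmenti, else bᵢⱼ.
Initial tableau (one row per fragment):
  row 1: a1 a2 a3 a4 b15
  row 2: a1 b22 a3 a4 a5
  row 3: b31 a2 a3 a4 a5
Rows 1 and 2 agree on Carrier; apply Carrier→WCity and equate their WCity entries.
Rows 1 and 3 agree on ShipDate; apply ShipDate→Carrier and equate their Carrier entries.
Row 2 is now all distinguished symbols — the join is lossless.

Yes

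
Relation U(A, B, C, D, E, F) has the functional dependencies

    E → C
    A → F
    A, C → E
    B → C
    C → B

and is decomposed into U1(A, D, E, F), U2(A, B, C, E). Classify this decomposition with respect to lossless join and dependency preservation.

lossless and dependency-preserving

Lossless test: (A, E)⁺ = {A, B, C, E, F}, which contains all of one fragment — lossless.
Dependency preservation: every FD's attributes lie within a single fragment, so each can be enforced locally — preserved.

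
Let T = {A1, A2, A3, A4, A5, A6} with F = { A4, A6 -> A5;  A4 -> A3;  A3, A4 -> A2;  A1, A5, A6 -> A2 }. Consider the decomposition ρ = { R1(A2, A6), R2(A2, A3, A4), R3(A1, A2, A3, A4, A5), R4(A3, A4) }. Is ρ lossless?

Chase test. Columns are A1, A2, A3, A4, A5, A6; row i has aⱼ where attribute j ∈ Ri, else bᵢⱼ.
Initial tableau (one row per fragment):
  row 1: b11 a2 b13 b14 b15 a6
  row 2: b21 a2 a3 a4 b25 b26
  row 3: a1 a2 a3 a4 a5 b36
  row 4: b41 b42 a3 a4 b45 b46
Rows 2 and 4 agree on A3, A4; apply A3, A4→A2 and equate their A2 entries.
No row becomes fully distinguished — the join is lossy.

No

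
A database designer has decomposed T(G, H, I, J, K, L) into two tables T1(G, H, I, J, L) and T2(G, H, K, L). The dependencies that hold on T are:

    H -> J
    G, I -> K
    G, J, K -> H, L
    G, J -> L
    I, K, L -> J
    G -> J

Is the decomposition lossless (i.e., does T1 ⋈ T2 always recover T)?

No

Common attributes: T1 ∩ T2 = {G, H, L}.
Closure of {G, H, L}: H → J applies, adding J. So (G, H, L)⁺ = {G, H, J, L}.
The closure contains neither all of T1 = {G, H, I, J, L} nor all of T2 = {G, H, K, L}, so the common attributes are not a superkey of either fragment. The join is lossy.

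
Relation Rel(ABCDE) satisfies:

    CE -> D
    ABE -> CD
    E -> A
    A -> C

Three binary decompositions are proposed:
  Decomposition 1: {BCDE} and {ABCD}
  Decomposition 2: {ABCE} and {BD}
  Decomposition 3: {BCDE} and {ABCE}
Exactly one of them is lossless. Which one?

Decomposition 3

Decomposition 1: common = {BCD}, closure = {BCD} → lossy.
Decomposition 2: common = {B}, closure = {B} → lossy.
Decomposition 3: common = {BCE}, closure = {ABCDE} → lossless.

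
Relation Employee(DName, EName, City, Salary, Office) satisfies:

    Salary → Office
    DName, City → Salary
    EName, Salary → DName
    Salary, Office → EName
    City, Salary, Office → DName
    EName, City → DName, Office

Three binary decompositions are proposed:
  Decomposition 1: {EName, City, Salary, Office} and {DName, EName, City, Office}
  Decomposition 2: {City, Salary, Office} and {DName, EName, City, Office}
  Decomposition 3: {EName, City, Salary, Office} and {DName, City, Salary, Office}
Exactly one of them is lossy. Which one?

Decomposition 2

Decomposition 1: common = {EName, City, Office}, closure = {DName, EName, City, Salary, Office} → lossless.
Decomposition 2: common = {City, Office}, closure = {City, Office} → lossy.
Decomposition 3: common = {City, Salary, Office}, closure = {DName, EName, City, Salary, Office} → lossless.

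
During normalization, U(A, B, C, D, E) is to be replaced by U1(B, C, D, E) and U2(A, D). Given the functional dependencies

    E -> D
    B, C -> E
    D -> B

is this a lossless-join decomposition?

No

Common attributes: U1 ∩ U2 = {D}.
Closure of {D}: D → B applies, adding B. So (D)⁺ = {B, D}.
The closure contains neither all of U1 = {B, C, D, E} nor all of U2 = {A, D}, so the common attributes are not a superkey of either fragment. The join is lossy.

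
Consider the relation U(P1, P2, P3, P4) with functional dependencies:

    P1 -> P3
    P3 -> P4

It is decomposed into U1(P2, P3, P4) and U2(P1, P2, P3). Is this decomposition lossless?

Yes

Common attributes: U1 ∩ U2 = {P2, P3}.
Closure of {P2, P3}: P3 → P4 applies, adding P4. So (P2, P3)⁺ = {P2, P3, P4}.
This closure contains every attribute of U1, so U1 ∩ U2 → U1. The join is lossless.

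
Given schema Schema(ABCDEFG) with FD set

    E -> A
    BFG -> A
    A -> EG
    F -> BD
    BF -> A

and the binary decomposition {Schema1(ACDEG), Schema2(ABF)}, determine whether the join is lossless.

No

Common attributes: Schema1 ∩ Schema2 = {A}.
Closure of {A}: A → EG applies, adding EG. So (A)⁺ = {AEG}.
The closure contains neither all of Schema1 = {ACDEG} nor all of Schema2 = {ABF}, so the common attributes are not a superkey of either fragment. The join is lossy.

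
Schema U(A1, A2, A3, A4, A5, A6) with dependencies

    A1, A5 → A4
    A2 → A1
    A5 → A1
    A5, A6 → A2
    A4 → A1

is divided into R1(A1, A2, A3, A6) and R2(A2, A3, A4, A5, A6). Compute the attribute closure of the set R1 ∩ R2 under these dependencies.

R1 ∩ R2 = {A2, A3, A6}.
A2 → A1 applies, adding A1
Closure: {A1, A2, A3, A6}.

A1, A2, A3, A6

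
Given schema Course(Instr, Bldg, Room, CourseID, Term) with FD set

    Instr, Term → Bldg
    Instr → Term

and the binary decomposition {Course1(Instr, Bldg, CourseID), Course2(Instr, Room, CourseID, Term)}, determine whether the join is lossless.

Common attributes: Course1 ∩ Course2 = {Instr, CourseID}.
Closure of {Instr, CourseID}: Instr → Term applies, adding Term; Instr, Term → Bldg applies, adding Bldg. So (Instr, CourseID)⁺ = {Instr, Bldg, CourseID, Term}.
This closure contains every attribute of Course1, so Course1 ∩ Course2 → Course1. The join is lossless.

Yes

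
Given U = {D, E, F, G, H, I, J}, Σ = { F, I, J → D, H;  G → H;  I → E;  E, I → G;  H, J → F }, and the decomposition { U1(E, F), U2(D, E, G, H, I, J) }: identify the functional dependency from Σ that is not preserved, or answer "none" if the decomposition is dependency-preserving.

H, J → F

Check H, J → F: no single fragment contains all of {F, H, J}, and the restricted closure of {H, J} across the fragments never reaches {F}.
F, I, J → D, H is preserved.
G → H is preserved.
I → E is preserved.
E, I → G is preserved.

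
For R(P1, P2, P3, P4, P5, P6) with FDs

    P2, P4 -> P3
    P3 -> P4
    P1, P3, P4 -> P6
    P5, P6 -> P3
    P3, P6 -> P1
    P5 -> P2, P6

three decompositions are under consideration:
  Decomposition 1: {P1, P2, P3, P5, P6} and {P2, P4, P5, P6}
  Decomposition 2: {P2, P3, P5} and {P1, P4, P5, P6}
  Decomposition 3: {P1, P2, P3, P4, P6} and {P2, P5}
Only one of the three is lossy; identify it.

Decomposition 3

Decomposition 1: common = {P2, P5, P6}, closure = {P1, P2, P3, P4, P5, P6} → lossless.
Decomposition 2: common = {P5}, closure = {P1, P2, P3, P4, P5, P6} → lossless.
Decomposition 3: common = {P2}, closure = {P2} → lossy.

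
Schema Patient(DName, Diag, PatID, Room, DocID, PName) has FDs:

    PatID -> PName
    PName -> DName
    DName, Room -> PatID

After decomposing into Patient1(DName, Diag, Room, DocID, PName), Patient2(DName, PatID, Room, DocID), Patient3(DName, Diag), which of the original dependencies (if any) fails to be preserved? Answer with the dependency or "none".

Check PatID → PName: no single fragment contains all of {PatID, PName}, and the restricted closure of {PatID} across the fragments never reaches {PName}.
PName → DName is preserved.
DName, Room → PatID is preserved.

PatID -> PName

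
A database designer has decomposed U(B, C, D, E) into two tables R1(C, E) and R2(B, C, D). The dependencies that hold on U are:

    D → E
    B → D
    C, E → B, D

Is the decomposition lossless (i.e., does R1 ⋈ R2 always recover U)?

No

Common attributes: R1 ∩ R2 = {C}.
No dependency enlarges {C}, so (C)⁺ = {C}.
The closure contains neither all of R1 = {C, E} nor all of R2 = {B, C, D}, so the common attributes are not a superkey of either fragment. The join is lossy.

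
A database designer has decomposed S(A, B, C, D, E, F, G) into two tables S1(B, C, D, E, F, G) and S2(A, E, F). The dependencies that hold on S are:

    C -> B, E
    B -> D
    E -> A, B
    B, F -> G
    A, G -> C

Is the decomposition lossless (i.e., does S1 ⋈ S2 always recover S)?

Yes

Common attributes: S1 ∩ S2 = {E, F}.
Closure of {E, F}: E → A, B applies, adding A, B; B, F → G applies, adding G; A, G → C applies, adding C; B → D applies, adding D. So (E, F)⁺ = {A, B, C, D, E, F, G}.
This closure contains every attribute of S1, so S1 ∩ S2 → S1. The join is lossless.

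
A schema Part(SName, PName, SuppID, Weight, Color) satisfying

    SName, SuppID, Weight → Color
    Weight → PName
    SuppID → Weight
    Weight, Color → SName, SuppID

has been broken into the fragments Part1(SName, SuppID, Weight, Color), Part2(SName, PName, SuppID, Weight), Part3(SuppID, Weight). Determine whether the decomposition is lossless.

Chase test. Columns are SName, PName, SuppID, Weight, Color; row i has aⱼ where attribute j ∈ Parti, else bᵢⱼ.
Initial tableau (one row per fragment):
  row 1: a1 b12 a3 a4 a5
  row 2: a1 a2 a3 a4 b25
  row 3: b31 b32 a3 a4 b35
Rows 1 and 2 agree on SName, SuppID, Weight; apply SName, SuppID, Weight→Color and equate their Color entries.
Rows 1 and 2 agree on Weight; apply Weight→PName and equate their PName entries.
Rows 1 and 3 agree on Weight; apply Weight→PName and equate their PName entries.
Row 1 is now all distinguished symbols — the join is lossless.

Yes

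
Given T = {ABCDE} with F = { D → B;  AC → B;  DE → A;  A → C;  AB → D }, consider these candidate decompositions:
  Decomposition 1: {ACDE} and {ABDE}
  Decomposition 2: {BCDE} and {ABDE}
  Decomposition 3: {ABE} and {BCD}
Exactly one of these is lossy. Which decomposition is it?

Decomposition 3

Decomposition 1: common = {ADE}, closure = {ABCDE} → lossless.
Decomposition 2: common = {BDE}, closure = {ABCDE} → lossless.
Decomposition 3: common = {B}, closure = {B} → lossy.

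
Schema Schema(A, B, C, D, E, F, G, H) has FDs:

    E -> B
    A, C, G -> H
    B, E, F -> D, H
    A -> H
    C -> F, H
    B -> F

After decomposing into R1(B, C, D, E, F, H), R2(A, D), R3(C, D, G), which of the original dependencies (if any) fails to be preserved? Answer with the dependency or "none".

Check A → H: no single fragment contains all of {A, H}, and the restricted closure of {A} across the fragments never reaches {H}.
E → B is preserved.
A, C, G → H is preserved.
B, E, F → D, H is preserved.
C → F, H is preserved.
B → F is preserved.

A -> H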